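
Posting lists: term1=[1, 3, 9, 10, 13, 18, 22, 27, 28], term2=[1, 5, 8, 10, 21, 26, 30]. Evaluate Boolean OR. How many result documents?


Boolean OR: find union of posting lists
term1 docs: [1, 3, 9, 10, 13, 18, 22, 27, 28]
term2 docs: [1, 5, 8, 10, 21, 26, 30]
Union: [1, 3, 5, 8, 9, 10, 13, 18, 21, 22, 26, 27, 28, 30]
|union| = 14

14


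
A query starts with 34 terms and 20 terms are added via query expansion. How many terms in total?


Original terms: 34
Expansion terms: 20
Total = 34 + 20 = 54

54


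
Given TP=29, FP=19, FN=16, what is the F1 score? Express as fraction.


F1 = 2 * P * R / (P + R)
P = TP/(TP+FP) = 29/48 = 29/48
R = TP/(TP+FN) = 29/45 = 29/45
2 * P * R = 2 * 29/48 * 29/45 = 841/1080
P + R = 29/48 + 29/45 = 899/720
F1 = 841/1080 / 899/720 = 58/93

58/93


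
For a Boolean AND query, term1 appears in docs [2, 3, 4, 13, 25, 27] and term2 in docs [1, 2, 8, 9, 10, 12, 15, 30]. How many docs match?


Boolean AND: find intersection of posting lists
term1 docs: [2, 3, 4, 13, 25, 27]
term2 docs: [1, 2, 8, 9, 10, 12, 15, 30]
Intersection: [2]
|intersection| = 1

1


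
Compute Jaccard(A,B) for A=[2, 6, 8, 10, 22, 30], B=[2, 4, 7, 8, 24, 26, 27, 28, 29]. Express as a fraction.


A intersect B = [2, 8]
|A intersect B| = 2
A union B = [2, 4, 6, 7, 8, 10, 22, 24, 26, 27, 28, 29, 30]
|A union B| = 13
Jaccard = 2/13 = 2/13

2/13


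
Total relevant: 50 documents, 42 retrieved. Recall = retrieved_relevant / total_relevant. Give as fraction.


Recall = retrieved_relevant / total_relevant
= 42 / 50
= 42 / (42 + 8)
= 21/25

21/25


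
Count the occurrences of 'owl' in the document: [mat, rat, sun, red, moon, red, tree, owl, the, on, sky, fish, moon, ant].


Document has 14 words
Scanning for 'owl':
Found at positions: [7]
Count = 1

1


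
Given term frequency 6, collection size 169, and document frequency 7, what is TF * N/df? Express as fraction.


TF * (N/df)
= 6 * (169/7)
= 6 * 169/7
= 1014/7

1014/7


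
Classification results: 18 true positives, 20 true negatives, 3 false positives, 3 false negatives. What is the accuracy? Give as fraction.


Accuracy = (TP + TN) / (TP + TN + FP + FN)
TP + TN = 18 + 20 = 38
Total = 18 + 20 + 3 + 3 = 44
Accuracy = 38 / 44 = 19/22

19/22


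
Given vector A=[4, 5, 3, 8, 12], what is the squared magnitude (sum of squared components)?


|A|^2 = sum of squared components
A[0]^2 = 4^2 = 16
A[1]^2 = 5^2 = 25
A[2]^2 = 3^2 = 9
A[3]^2 = 8^2 = 64
A[4]^2 = 12^2 = 144
Sum = 16 + 25 + 9 + 64 + 144 = 258

258


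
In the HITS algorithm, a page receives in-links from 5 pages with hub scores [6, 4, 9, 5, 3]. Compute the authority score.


Authority = sum of hub scores of in-linkers
In-link 1: hub score = 6
In-link 2: hub score = 4
In-link 3: hub score = 9
In-link 4: hub score = 5
In-link 5: hub score = 3
Authority = 6 + 4 + 9 + 5 + 3 = 27

27


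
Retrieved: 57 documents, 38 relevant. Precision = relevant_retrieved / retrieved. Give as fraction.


Precision = relevant_retrieved / total_retrieved
= 38 / 57
= 38 / (38 + 19)
= 2/3

2/3


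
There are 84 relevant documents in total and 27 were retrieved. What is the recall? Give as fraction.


Recall = retrieved_relevant / total_relevant
= 27 / 84
= 27 / (27 + 57)
= 9/28

9/28


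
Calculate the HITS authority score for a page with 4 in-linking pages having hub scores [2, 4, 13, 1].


Authority = sum of hub scores of in-linkers
In-link 1: hub score = 2
In-link 2: hub score = 4
In-link 3: hub score = 13
In-link 4: hub score = 1
Authority = 2 + 4 + 13 + 1 = 20

20


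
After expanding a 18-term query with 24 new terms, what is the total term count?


Original terms: 18
Expansion terms: 24
Total = 18 + 24 = 42

42


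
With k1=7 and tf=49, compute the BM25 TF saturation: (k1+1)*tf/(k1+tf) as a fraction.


BM25 TF component = (k1+1)*tf / (k1+tf)
k1 = 7, tf = 49
Numerator = (7+1)*49 = 392
Denominator = 7 + 49 = 56
= 392/56 = 7

7


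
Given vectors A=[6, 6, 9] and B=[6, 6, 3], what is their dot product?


Dot product = sum of element-wise products
A[0]*B[0] = 6*6 = 36
A[1]*B[1] = 6*6 = 36
A[2]*B[2] = 9*3 = 27
Sum = 36 + 36 + 27 = 99

99


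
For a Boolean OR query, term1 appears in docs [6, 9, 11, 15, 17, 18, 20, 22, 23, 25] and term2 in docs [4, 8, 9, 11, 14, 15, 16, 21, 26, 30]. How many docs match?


Boolean OR: find union of posting lists
term1 docs: [6, 9, 11, 15, 17, 18, 20, 22, 23, 25]
term2 docs: [4, 8, 9, 11, 14, 15, 16, 21, 26, 30]
Union: [4, 6, 8, 9, 11, 14, 15, 16, 17, 18, 20, 21, 22, 23, 25, 26, 30]
|union| = 17

17


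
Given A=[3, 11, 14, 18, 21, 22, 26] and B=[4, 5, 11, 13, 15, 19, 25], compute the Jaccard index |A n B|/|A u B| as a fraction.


A intersect B = [11]
|A intersect B| = 1
A union B = [3, 4, 5, 11, 13, 14, 15, 18, 19, 21, 22, 25, 26]
|A union B| = 13
Jaccard = 1/13 = 1/13

1/13


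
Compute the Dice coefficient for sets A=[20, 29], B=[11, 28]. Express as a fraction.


A intersect B = []
|A intersect B| = 0
|A| = 2, |B| = 2
Dice = 2*0 / (2+2)
= 0 / 4 = 0

0


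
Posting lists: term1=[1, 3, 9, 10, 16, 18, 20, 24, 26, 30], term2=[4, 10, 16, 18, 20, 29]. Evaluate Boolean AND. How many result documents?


Boolean AND: find intersection of posting lists
term1 docs: [1, 3, 9, 10, 16, 18, 20, 24, 26, 30]
term2 docs: [4, 10, 16, 18, 20, 29]
Intersection: [10, 16, 18, 20]
|intersection| = 4

4


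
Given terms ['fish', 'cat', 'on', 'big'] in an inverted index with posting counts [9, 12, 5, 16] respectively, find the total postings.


Summing posting list sizes:
'fish': 9 postings
'cat': 12 postings
'on': 5 postings
'big': 16 postings
Total = 9 + 12 + 5 + 16 = 42

42


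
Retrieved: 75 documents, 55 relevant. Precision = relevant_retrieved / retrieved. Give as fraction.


Precision = relevant_retrieved / total_retrieved
= 55 / 75
= 55 / (55 + 20)
= 11/15

11/15


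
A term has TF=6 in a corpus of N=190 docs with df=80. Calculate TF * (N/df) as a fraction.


TF * (N/df)
= 6 * (190/80)
= 6 * 19/8
= 57/4

57/4


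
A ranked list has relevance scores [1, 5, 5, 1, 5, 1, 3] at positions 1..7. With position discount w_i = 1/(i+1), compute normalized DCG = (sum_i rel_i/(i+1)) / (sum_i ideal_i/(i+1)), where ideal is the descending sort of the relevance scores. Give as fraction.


Position discount weights w_i = 1/(i+1) for i=1..7:
Weights = [1/2, 1/3, 1/4, 1/5, 1/6, 1/7, 1/8]
Actual relevance: [1, 5, 5, 1, 5, 1, 3]
DCG = 1/2 + 5/3 + 5/4 + 1/5 + 5/6 + 1/7 + 3/8 = 1391/280
Ideal relevance (sorted desc): [5, 5, 5, 3, 1, 1, 1]
Ideal DCG = 5/2 + 5/3 + 5/4 + 3/5 + 1/6 + 1/7 + 1/8 = 5419/840
nDCG = DCG / ideal_DCG = 1391/280 / 5419/840 = 4173/5419

4173/5419


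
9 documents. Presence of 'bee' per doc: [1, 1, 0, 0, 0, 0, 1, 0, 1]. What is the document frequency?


Checking each document for 'bee':
Doc 1: present
Doc 2: present
Doc 3: absent
Doc 4: absent
Doc 5: absent
Doc 6: absent
Doc 7: present
Doc 8: absent
Doc 9: present
df = sum of presences = 1 + 1 + 0 + 0 + 0 + 0 + 1 + 0 + 1 = 4

4


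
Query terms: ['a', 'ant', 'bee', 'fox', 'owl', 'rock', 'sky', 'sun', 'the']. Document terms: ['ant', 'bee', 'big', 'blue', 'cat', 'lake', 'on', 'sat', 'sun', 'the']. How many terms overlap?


Query terms: ['a', 'ant', 'bee', 'fox', 'owl', 'rock', 'sky', 'sun', 'the']
Document terms: ['ant', 'bee', 'big', 'blue', 'cat', 'lake', 'on', 'sat', 'sun', 'the']
Common terms: ['ant', 'bee', 'sun', 'the']
Overlap count = 4

4


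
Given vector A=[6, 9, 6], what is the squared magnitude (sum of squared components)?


|A|^2 = sum of squared components
A[0]^2 = 6^2 = 36
A[1]^2 = 9^2 = 81
A[2]^2 = 6^2 = 36
Sum = 36 + 81 + 36 = 153

153


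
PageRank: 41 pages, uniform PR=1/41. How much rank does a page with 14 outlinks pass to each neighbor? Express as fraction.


Initial PR = 1/41 = 1/41
Outlinks = 14
Contribution per link = PR / outlinks
= 1/41 / 14
= 1/574

1/574


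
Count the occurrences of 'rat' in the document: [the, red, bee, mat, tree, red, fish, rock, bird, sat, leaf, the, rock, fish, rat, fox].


Document has 16 words
Scanning for 'rat':
Found at positions: [14]
Count = 1

1


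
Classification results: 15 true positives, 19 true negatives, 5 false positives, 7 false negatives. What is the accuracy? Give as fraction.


Accuracy = (TP + TN) / (TP + TN + FP + FN)
TP + TN = 15 + 19 = 34
Total = 15 + 19 + 5 + 7 = 46
Accuracy = 34 / 46 = 17/23

17/23


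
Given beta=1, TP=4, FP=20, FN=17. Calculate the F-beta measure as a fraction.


P = TP/(TP+FP) = 4/24 = 1/6
R = TP/(TP+FN) = 4/21 = 4/21
beta^2 = 1^2 = 1
(1 + beta^2) = 2
Numerator = (1+beta^2)*P*R = 4/63
Denominator = beta^2*P + R = 1/6 + 4/21 = 5/14
F_beta = 8/45

8/45


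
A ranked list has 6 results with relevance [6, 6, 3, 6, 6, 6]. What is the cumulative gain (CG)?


Cumulative Gain = sum of relevance scores
Position 1: rel=6, running sum=6
Position 2: rel=6, running sum=12
Position 3: rel=3, running sum=15
Position 4: rel=6, running sum=21
Position 5: rel=6, running sum=27
Position 6: rel=6, running sum=33
CG = 33

33


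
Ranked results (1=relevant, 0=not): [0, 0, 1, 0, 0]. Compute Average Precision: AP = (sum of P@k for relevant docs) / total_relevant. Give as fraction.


Computing P@k for each relevant position:
Position 1: not relevant
Position 2: not relevant
Position 3: relevant, P@3 = 1/3 = 1/3
Position 4: not relevant
Position 5: not relevant
Sum of P@k = 1/3 = 1/3
AP = 1/3 / 1 = 1/3

1/3


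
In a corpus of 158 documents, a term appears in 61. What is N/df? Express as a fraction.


IDF ratio = N / df
= 158 / 61
= 158/61

158/61


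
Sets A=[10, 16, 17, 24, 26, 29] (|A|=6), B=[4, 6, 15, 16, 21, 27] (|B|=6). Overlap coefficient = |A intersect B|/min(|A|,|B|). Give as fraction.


A intersect B = [16]
|A intersect B| = 1
min(|A|, |B|) = min(6, 6) = 6
Overlap = 1 / 6 = 1/6

1/6


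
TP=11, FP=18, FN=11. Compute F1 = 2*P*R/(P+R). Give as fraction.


F1 = 2 * P * R / (P + R)
P = TP/(TP+FP) = 11/29 = 11/29
R = TP/(TP+FN) = 11/22 = 1/2
2 * P * R = 2 * 11/29 * 1/2 = 11/29
P + R = 11/29 + 1/2 = 51/58
F1 = 11/29 / 51/58 = 22/51

22/51


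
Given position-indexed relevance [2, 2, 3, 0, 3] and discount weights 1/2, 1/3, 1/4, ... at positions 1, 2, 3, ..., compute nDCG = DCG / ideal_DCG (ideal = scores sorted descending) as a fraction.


Position discount weights w_i = 1/(i+1) for i=1..5:
Weights = [1/2, 1/3, 1/4, 1/5, 1/6]
Actual relevance: [2, 2, 3, 0, 3]
DCG = 2/2 + 2/3 + 3/4 + 0/5 + 3/6 = 35/12
Ideal relevance (sorted desc): [3, 3, 2, 2, 0]
Ideal DCG = 3/2 + 3/3 + 2/4 + 2/5 + 0/6 = 17/5
nDCG = DCG / ideal_DCG = 35/12 / 17/5 = 175/204

175/204


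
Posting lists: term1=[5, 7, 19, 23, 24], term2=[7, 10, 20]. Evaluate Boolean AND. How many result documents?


Boolean AND: find intersection of posting lists
term1 docs: [5, 7, 19, 23, 24]
term2 docs: [7, 10, 20]
Intersection: [7]
|intersection| = 1

1


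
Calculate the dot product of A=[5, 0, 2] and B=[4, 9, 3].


Dot product = sum of element-wise products
A[0]*B[0] = 5*4 = 20
A[1]*B[1] = 0*9 = 0
A[2]*B[2] = 2*3 = 6
Sum = 20 + 0 + 6 = 26

26


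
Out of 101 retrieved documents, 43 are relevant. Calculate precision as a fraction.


Precision = relevant_retrieved / total_retrieved
= 43 / 101
= 43 / (43 + 58)
= 43/101

43/101


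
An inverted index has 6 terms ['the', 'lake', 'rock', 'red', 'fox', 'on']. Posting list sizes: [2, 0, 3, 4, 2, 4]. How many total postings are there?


Summing posting list sizes:
'the': 2 postings
'lake': 0 postings
'rock': 3 postings
'red': 4 postings
'fox': 2 postings
'on': 4 postings
Total = 2 + 0 + 3 + 4 + 2 + 4 = 15

15


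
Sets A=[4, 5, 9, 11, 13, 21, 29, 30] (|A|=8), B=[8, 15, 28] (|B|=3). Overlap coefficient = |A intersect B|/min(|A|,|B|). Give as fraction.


A intersect B = []
|A intersect B| = 0
min(|A|, |B|) = min(8, 3) = 3
Overlap = 0 / 3 = 0

0


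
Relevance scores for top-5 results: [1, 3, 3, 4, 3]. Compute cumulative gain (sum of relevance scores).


Cumulative Gain = sum of relevance scores
Position 1: rel=1, running sum=1
Position 2: rel=3, running sum=4
Position 3: rel=3, running sum=7
Position 4: rel=4, running sum=11
Position 5: rel=3, running sum=14
CG = 14

14


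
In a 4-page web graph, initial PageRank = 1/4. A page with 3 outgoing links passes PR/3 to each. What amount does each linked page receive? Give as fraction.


Initial PR = 1/4 = 1/4
Outlinks = 3
Contribution per link = PR / outlinks
= 1/4 / 3
= 1/12

1/12


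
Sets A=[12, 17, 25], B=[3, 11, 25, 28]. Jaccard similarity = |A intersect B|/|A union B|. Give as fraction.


A intersect B = [25]
|A intersect B| = 1
A union B = [3, 11, 12, 17, 25, 28]
|A union B| = 6
Jaccard = 1/6 = 1/6

1/6


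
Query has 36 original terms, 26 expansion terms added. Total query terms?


Original terms: 36
Expansion terms: 26
Total = 36 + 26 = 62

62


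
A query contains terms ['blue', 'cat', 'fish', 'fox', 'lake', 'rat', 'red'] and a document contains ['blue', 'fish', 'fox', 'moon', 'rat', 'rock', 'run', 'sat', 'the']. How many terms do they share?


Query terms: ['blue', 'cat', 'fish', 'fox', 'lake', 'rat', 'red']
Document terms: ['blue', 'fish', 'fox', 'moon', 'rat', 'rock', 'run', 'sat', 'the']
Common terms: ['blue', 'fish', 'fox', 'rat']
Overlap count = 4

4


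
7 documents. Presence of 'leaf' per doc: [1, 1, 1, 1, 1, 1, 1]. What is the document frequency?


Checking each document for 'leaf':
Doc 1: present
Doc 2: present
Doc 3: present
Doc 4: present
Doc 5: present
Doc 6: present
Doc 7: present
df = sum of presences = 1 + 1 + 1 + 1 + 1 + 1 + 1 = 7

7


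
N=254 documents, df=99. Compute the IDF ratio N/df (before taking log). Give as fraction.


IDF ratio = N / df
= 254 / 99
= 254/99

254/99


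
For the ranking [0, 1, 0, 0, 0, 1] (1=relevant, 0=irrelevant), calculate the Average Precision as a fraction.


Computing P@k for each relevant position:
Position 1: not relevant
Position 2: relevant, P@2 = 1/2 = 1/2
Position 3: not relevant
Position 4: not relevant
Position 5: not relevant
Position 6: relevant, P@6 = 2/6 = 1/3
Sum of P@k = 1/2 + 1/3 = 5/6
AP = 5/6 / 2 = 5/12

5/12


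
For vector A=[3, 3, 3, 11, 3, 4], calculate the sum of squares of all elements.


|A|^2 = sum of squared components
A[0]^2 = 3^2 = 9
A[1]^2 = 3^2 = 9
A[2]^2 = 3^2 = 9
A[3]^2 = 11^2 = 121
A[4]^2 = 3^2 = 9
A[5]^2 = 4^2 = 16
Sum = 9 + 9 + 9 + 121 + 9 + 16 = 173

173


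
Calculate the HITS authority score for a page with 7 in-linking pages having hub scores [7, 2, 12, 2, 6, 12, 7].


Authority = sum of hub scores of in-linkers
In-link 1: hub score = 7
In-link 2: hub score = 2
In-link 3: hub score = 12
In-link 4: hub score = 2
In-link 5: hub score = 6
In-link 6: hub score = 12
In-link 7: hub score = 7
Authority = 7 + 2 + 12 + 2 + 6 + 12 + 7 = 48

48


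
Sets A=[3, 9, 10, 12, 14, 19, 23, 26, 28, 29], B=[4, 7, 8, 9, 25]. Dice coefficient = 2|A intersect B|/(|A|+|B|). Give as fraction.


A intersect B = [9]
|A intersect B| = 1
|A| = 10, |B| = 5
Dice = 2*1 / (10+5)
= 2 / 15 = 2/15

2/15


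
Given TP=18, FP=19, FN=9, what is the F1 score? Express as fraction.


F1 = 2 * P * R / (P + R)
P = TP/(TP+FP) = 18/37 = 18/37
R = TP/(TP+FN) = 18/27 = 2/3
2 * P * R = 2 * 18/37 * 2/3 = 24/37
P + R = 18/37 + 2/3 = 128/111
F1 = 24/37 / 128/111 = 9/16

9/16


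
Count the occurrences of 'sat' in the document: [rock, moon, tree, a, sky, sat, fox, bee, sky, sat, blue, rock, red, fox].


Document has 14 words
Scanning for 'sat':
Found at positions: [5, 9]
Count = 2

2


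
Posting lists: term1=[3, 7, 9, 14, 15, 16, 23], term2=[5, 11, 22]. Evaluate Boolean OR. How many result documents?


Boolean OR: find union of posting lists
term1 docs: [3, 7, 9, 14, 15, 16, 23]
term2 docs: [5, 11, 22]
Union: [3, 5, 7, 9, 11, 14, 15, 16, 22, 23]
|union| = 10

10


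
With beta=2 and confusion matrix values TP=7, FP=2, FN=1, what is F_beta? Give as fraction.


P = TP/(TP+FP) = 7/9 = 7/9
R = TP/(TP+FN) = 7/8 = 7/8
beta^2 = 2^2 = 4
(1 + beta^2) = 5
Numerator = (1+beta^2)*P*R = 245/72
Denominator = beta^2*P + R = 28/9 + 7/8 = 287/72
F_beta = 35/41

35/41


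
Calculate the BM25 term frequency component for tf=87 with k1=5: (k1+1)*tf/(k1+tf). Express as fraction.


BM25 TF component = (k1+1)*tf / (k1+tf)
k1 = 5, tf = 87
Numerator = (5+1)*87 = 522
Denominator = 5 + 87 = 92
= 522/92 = 261/46

261/46


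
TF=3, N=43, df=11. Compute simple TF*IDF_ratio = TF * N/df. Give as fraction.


TF * (N/df)
= 3 * (43/11)
= 3 * 43/11
= 129/11

129/11


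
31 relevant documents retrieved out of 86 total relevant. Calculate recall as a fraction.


Recall = retrieved_relevant / total_relevant
= 31 / 86
= 31 / (31 + 55)
= 31/86

31/86


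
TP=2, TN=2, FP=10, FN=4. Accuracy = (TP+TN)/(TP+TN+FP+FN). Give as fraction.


Accuracy = (TP + TN) / (TP + TN + FP + FN)
TP + TN = 2 + 2 = 4
Total = 2 + 2 + 10 + 4 = 18
Accuracy = 4 / 18 = 2/9

2/9


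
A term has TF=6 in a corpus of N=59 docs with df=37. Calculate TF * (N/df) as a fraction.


TF * (N/df)
= 6 * (59/37)
= 6 * 59/37
= 354/37

354/37


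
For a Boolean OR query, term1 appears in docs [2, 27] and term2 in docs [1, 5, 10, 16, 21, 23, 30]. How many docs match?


Boolean OR: find union of posting lists
term1 docs: [2, 27]
term2 docs: [1, 5, 10, 16, 21, 23, 30]
Union: [1, 2, 5, 10, 16, 21, 23, 27, 30]
|union| = 9

9


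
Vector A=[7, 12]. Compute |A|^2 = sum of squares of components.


|A|^2 = sum of squared components
A[0]^2 = 7^2 = 49
A[1]^2 = 12^2 = 144
Sum = 49 + 144 = 193

193


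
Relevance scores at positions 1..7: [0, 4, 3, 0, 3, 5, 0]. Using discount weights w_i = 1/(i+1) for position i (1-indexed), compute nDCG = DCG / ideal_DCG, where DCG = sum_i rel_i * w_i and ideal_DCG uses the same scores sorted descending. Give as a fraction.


Position discount weights w_i = 1/(i+1) for i=1..7:
Weights = [1/2, 1/3, 1/4, 1/5, 1/6, 1/7, 1/8]
Actual relevance: [0, 4, 3, 0, 3, 5, 0]
DCG = 0/2 + 4/3 + 3/4 + 0/5 + 3/6 + 5/7 + 0/8 = 277/84
Ideal relevance (sorted desc): [5, 4, 3, 3, 0, 0, 0]
Ideal DCG = 5/2 + 4/3 + 3/4 + 3/5 + 0/6 + 0/7 + 0/8 = 311/60
nDCG = DCG / ideal_DCG = 277/84 / 311/60 = 1385/2177

1385/2177


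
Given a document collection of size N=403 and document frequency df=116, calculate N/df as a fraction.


IDF ratio = N / df
= 403 / 116
= 403/116

403/116


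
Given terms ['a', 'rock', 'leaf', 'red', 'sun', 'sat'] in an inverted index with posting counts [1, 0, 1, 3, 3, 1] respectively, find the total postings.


Summing posting list sizes:
'a': 1 postings
'rock': 0 postings
'leaf': 1 postings
'red': 3 postings
'sun': 3 postings
'sat': 1 postings
Total = 1 + 0 + 1 + 3 + 3 + 1 = 9

9


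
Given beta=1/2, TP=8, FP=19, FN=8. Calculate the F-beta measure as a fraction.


P = TP/(TP+FP) = 8/27 = 8/27
R = TP/(TP+FN) = 8/16 = 1/2
beta^2 = 1/2^2 = 1/4
(1 + beta^2) = 5/4
Numerator = (1+beta^2)*P*R = 5/27
Denominator = beta^2*P + R = 2/27 + 1/2 = 31/54
F_beta = 10/31

10/31


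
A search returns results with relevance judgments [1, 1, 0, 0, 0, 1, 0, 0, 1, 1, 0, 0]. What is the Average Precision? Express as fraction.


Computing P@k for each relevant position:
Position 1: relevant, P@1 = 1/1 = 1
Position 2: relevant, P@2 = 2/2 = 1
Position 3: not relevant
Position 4: not relevant
Position 5: not relevant
Position 6: relevant, P@6 = 3/6 = 1/2
Position 7: not relevant
Position 8: not relevant
Position 9: relevant, P@9 = 4/9 = 4/9
Position 10: relevant, P@10 = 5/10 = 1/2
Position 11: not relevant
Position 12: not relevant
Sum of P@k = 1 + 1 + 1/2 + 4/9 + 1/2 = 31/9
AP = 31/9 / 5 = 31/45

31/45


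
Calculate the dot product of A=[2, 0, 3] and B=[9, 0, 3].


Dot product = sum of element-wise products
A[0]*B[0] = 2*9 = 18
A[1]*B[1] = 0*0 = 0
A[2]*B[2] = 3*3 = 9
Sum = 18 + 0 + 9 = 27

27


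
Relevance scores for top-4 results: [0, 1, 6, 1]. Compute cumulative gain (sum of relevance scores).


Cumulative Gain = sum of relevance scores
Position 1: rel=0, running sum=0
Position 2: rel=1, running sum=1
Position 3: rel=6, running sum=7
Position 4: rel=1, running sum=8
CG = 8

8


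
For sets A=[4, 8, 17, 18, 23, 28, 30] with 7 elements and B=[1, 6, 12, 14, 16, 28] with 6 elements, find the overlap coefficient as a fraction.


A intersect B = [28]
|A intersect B| = 1
min(|A|, |B|) = min(7, 6) = 6
Overlap = 1 / 6 = 1/6

1/6


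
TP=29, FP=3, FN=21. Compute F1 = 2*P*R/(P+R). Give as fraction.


F1 = 2 * P * R / (P + R)
P = TP/(TP+FP) = 29/32 = 29/32
R = TP/(TP+FN) = 29/50 = 29/50
2 * P * R = 2 * 29/32 * 29/50 = 841/800
P + R = 29/32 + 29/50 = 1189/800
F1 = 841/800 / 1189/800 = 29/41

29/41


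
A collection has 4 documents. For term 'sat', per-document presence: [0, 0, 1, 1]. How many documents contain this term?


Checking each document for 'sat':
Doc 1: absent
Doc 2: absent
Doc 3: present
Doc 4: present
df = sum of presences = 0 + 0 + 1 + 1 = 2

2


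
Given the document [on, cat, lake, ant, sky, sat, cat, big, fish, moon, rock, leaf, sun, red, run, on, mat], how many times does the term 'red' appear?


Document has 17 words
Scanning for 'red':
Found at positions: [13]
Count = 1

1


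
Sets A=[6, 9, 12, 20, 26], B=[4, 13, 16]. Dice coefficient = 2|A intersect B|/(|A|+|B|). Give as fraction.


A intersect B = []
|A intersect B| = 0
|A| = 5, |B| = 3
Dice = 2*0 / (5+3)
= 0 / 8 = 0

0


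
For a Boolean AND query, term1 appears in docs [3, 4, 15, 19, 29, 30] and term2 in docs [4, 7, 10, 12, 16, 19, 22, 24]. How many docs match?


Boolean AND: find intersection of posting lists
term1 docs: [3, 4, 15, 19, 29, 30]
term2 docs: [4, 7, 10, 12, 16, 19, 22, 24]
Intersection: [4, 19]
|intersection| = 2

2


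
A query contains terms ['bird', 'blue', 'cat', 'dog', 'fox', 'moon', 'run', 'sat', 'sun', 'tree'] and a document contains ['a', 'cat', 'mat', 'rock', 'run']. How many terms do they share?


Query terms: ['bird', 'blue', 'cat', 'dog', 'fox', 'moon', 'run', 'sat', 'sun', 'tree']
Document terms: ['a', 'cat', 'mat', 'rock', 'run']
Common terms: ['cat', 'run']
Overlap count = 2

2


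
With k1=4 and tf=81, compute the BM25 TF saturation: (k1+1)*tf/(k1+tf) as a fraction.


BM25 TF component = (k1+1)*tf / (k1+tf)
k1 = 4, tf = 81
Numerator = (4+1)*81 = 405
Denominator = 4 + 81 = 85
= 405/85 = 81/17

81/17


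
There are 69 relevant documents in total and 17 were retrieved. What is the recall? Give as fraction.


Recall = retrieved_relevant / total_relevant
= 17 / 69
= 17 / (17 + 52)
= 17/69

17/69


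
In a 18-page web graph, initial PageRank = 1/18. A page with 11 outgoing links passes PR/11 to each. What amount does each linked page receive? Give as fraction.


Initial PR = 1/18 = 1/18
Outlinks = 11
Contribution per link = PR / outlinks
= 1/18 / 11
= 1/198

1/198


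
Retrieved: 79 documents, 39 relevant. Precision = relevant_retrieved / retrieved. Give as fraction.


Precision = relevant_retrieved / total_retrieved
= 39 / 79
= 39 / (39 + 40)
= 39/79

39/79


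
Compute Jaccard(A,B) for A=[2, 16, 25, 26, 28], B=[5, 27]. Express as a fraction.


A intersect B = []
|A intersect B| = 0
A union B = [2, 5, 16, 25, 26, 27, 28]
|A union B| = 7
Jaccard = 0/7 = 0

0


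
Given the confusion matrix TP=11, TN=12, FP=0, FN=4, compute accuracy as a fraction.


Accuracy = (TP + TN) / (TP + TN + FP + FN)
TP + TN = 11 + 12 = 23
Total = 11 + 12 + 0 + 4 = 27
Accuracy = 23 / 27 = 23/27

23/27


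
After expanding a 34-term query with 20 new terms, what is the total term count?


Original terms: 34
Expansion terms: 20
Total = 34 + 20 = 54

54


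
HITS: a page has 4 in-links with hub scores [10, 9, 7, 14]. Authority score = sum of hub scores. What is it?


Authority = sum of hub scores of in-linkers
In-link 1: hub score = 10
In-link 2: hub score = 9
In-link 3: hub score = 7
In-link 4: hub score = 14
Authority = 10 + 9 + 7 + 14 = 40

40


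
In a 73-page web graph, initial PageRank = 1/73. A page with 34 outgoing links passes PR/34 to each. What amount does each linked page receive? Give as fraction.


Initial PR = 1/73 = 1/73
Outlinks = 34
Contribution per link = PR / outlinks
= 1/73 / 34
= 1/2482

1/2482


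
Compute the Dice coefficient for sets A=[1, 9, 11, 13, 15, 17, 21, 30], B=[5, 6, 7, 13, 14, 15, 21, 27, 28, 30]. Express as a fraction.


A intersect B = [13, 15, 21, 30]
|A intersect B| = 4
|A| = 8, |B| = 10
Dice = 2*4 / (8+10)
= 8 / 18 = 4/9

4/9


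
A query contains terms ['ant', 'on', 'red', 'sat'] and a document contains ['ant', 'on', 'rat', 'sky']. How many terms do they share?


Query terms: ['ant', 'on', 'red', 'sat']
Document terms: ['ant', 'on', 'rat', 'sky']
Common terms: ['ant', 'on']
Overlap count = 2

2


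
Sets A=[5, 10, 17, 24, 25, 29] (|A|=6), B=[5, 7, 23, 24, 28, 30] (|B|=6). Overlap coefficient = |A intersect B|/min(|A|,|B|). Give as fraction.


A intersect B = [5, 24]
|A intersect B| = 2
min(|A|, |B|) = min(6, 6) = 6
Overlap = 2 / 6 = 1/3

1/3


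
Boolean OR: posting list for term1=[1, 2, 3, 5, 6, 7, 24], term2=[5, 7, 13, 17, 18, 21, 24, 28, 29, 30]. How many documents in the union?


Boolean OR: find union of posting lists
term1 docs: [1, 2, 3, 5, 6, 7, 24]
term2 docs: [5, 7, 13, 17, 18, 21, 24, 28, 29, 30]
Union: [1, 2, 3, 5, 6, 7, 13, 17, 18, 21, 24, 28, 29, 30]
|union| = 14

14


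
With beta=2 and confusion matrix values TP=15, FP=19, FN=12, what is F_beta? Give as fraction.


P = TP/(TP+FP) = 15/34 = 15/34
R = TP/(TP+FN) = 15/27 = 5/9
beta^2 = 2^2 = 4
(1 + beta^2) = 5
Numerator = (1+beta^2)*P*R = 125/102
Denominator = beta^2*P + R = 30/17 + 5/9 = 355/153
F_beta = 75/142

75/142


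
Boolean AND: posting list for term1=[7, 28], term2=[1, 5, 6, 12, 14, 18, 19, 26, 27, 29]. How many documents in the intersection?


Boolean AND: find intersection of posting lists
term1 docs: [7, 28]
term2 docs: [1, 5, 6, 12, 14, 18, 19, 26, 27, 29]
Intersection: []
|intersection| = 0

0


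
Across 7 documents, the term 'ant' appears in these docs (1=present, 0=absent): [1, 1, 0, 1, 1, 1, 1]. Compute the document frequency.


Checking each document for 'ant':
Doc 1: present
Doc 2: present
Doc 3: absent
Doc 4: present
Doc 5: present
Doc 6: present
Doc 7: present
df = sum of presences = 1 + 1 + 0 + 1 + 1 + 1 + 1 = 6

6


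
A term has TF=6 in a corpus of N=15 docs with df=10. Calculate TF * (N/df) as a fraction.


TF * (N/df)
= 6 * (15/10)
= 6 * 3/2
= 9

9


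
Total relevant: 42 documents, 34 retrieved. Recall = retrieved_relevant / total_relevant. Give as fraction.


Recall = retrieved_relevant / total_relevant
= 34 / 42
= 34 / (34 + 8)
= 17/21

17/21


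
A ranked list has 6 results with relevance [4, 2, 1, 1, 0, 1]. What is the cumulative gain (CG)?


Cumulative Gain = sum of relevance scores
Position 1: rel=4, running sum=4
Position 2: rel=2, running sum=6
Position 3: rel=1, running sum=7
Position 4: rel=1, running sum=8
Position 5: rel=0, running sum=8
Position 6: rel=1, running sum=9
CG = 9

9


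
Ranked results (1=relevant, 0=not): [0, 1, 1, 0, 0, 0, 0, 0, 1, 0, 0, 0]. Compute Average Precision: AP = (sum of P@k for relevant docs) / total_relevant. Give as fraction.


Computing P@k for each relevant position:
Position 1: not relevant
Position 2: relevant, P@2 = 1/2 = 1/2
Position 3: relevant, P@3 = 2/3 = 2/3
Position 4: not relevant
Position 5: not relevant
Position 6: not relevant
Position 7: not relevant
Position 8: not relevant
Position 9: relevant, P@9 = 3/9 = 1/3
Position 10: not relevant
Position 11: not relevant
Position 12: not relevant
Sum of P@k = 1/2 + 2/3 + 1/3 = 3/2
AP = 3/2 / 3 = 1/2

1/2


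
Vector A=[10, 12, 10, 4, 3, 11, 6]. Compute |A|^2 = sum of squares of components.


|A|^2 = sum of squared components
A[0]^2 = 10^2 = 100
A[1]^2 = 12^2 = 144
A[2]^2 = 10^2 = 100
A[3]^2 = 4^2 = 16
A[4]^2 = 3^2 = 9
A[5]^2 = 11^2 = 121
A[6]^2 = 6^2 = 36
Sum = 100 + 144 + 100 + 16 + 9 + 121 + 36 = 526

526


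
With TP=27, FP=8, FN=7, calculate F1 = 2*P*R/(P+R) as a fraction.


F1 = 2 * P * R / (P + R)
P = TP/(TP+FP) = 27/35 = 27/35
R = TP/(TP+FN) = 27/34 = 27/34
2 * P * R = 2 * 27/35 * 27/34 = 729/595
P + R = 27/35 + 27/34 = 1863/1190
F1 = 729/595 / 1863/1190 = 18/23

18/23


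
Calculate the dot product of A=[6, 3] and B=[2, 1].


Dot product = sum of element-wise products
A[0]*B[0] = 6*2 = 12
A[1]*B[1] = 3*1 = 3
Sum = 12 + 3 = 15

15


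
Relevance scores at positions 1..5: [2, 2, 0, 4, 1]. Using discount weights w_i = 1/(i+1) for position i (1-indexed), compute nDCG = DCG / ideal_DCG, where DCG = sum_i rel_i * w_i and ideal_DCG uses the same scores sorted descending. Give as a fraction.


Position discount weights w_i = 1/(i+1) for i=1..5:
Weights = [1/2, 1/3, 1/4, 1/5, 1/6]
Actual relevance: [2, 2, 0, 4, 1]
DCG = 2/2 + 2/3 + 0/4 + 4/5 + 1/6 = 79/30
Ideal relevance (sorted desc): [4, 2, 2, 1, 0]
Ideal DCG = 4/2 + 2/3 + 2/4 + 1/5 + 0/6 = 101/30
nDCG = DCG / ideal_DCG = 79/30 / 101/30 = 79/101

79/101


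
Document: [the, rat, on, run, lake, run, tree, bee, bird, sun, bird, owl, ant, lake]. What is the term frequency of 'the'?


Document has 14 words
Scanning for 'the':
Found at positions: [0]
Count = 1

1


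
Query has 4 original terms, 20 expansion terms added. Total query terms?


Original terms: 4
Expansion terms: 20
Total = 4 + 20 = 24

24


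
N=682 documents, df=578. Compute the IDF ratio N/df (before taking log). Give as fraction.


IDF ratio = N / df
= 682 / 578
= 341/289

341/289


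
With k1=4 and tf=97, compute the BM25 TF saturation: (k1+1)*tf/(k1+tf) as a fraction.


BM25 TF component = (k1+1)*tf / (k1+tf)
k1 = 4, tf = 97
Numerator = (4+1)*97 = 485
Denominator = 4 + 97 = 101
= 485/101 = 485/101

485/101


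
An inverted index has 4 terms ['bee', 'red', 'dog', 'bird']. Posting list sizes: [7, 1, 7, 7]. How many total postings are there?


Summing posting list sizes:
'bee': 7 postings
'red': 1 postings
'dog': 7 postings
'bird': 7 postings
Total = 7 + 1 + 7 + 7 = 22

22


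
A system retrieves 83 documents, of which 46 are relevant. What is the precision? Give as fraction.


Precision = relevant_retrieved / total_retrieved
= 46 / 83
= 46 / (46 + 37)
= 46/83

46/83


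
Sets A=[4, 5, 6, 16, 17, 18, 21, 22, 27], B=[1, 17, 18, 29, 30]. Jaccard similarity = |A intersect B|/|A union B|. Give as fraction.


A intersect B = [17, 18]
|A intersect B| = 2
A union B = [1, 4, 5, 6, 16, 17, 18, 21, 22, 27, 29, 30]
|A union B| = 12
Jaccard = 2/12 = 1/6

1/6


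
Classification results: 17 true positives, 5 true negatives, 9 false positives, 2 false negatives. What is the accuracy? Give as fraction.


Accuracy = (TP + TN) / (TP + TN + FP + FN)
TP + TN = 17 + 5 = 22
Total = 17 + 5 + 9 + 2 = 33
Accuracy = 22 / 33 = 2/3

2/3


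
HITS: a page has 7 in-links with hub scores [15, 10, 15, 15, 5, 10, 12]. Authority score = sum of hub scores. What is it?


Authority = sum of hub scores of in-linkers
In-link 1: hub score = 15
In-link 2: hub score = 10
In-link 3: hub score = 15
In-link 4: hub score = 15
In-link 5: hub score = 5
In-link 6: hub score = 10
In-link 7: hub score = 12
Authority = 15 + 10 + 15 + 15 + 5 + 10 + 12 = 82

82


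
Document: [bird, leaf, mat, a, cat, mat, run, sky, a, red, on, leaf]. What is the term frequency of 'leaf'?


Document has 12 words
Scanning for 'leaf':
Found at positions: [1, 11]
Count = 2

2


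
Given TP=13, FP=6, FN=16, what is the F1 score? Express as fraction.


F1 = 2 * P * R / (P + R)
P = TP/(TP+FP) = 13/19 = 13/19
R = TP/(TP+FN) = 13/29 = 13/29
2 * P * R = 2 * 13/19 * 13/29 = 338/551
P + R = 13/19 + 13/29 = 624/551
F1 = 338/551 / 624/551 = 13/24

13/24


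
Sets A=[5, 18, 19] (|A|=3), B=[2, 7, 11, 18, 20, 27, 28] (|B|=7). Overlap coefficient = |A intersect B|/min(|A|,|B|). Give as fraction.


A intersect B = [18]
|A intersect B| = 1
min(|A|, |B|) = min(3, 7) = 3
Overlap = 1 / 3 = 1/3

1/3


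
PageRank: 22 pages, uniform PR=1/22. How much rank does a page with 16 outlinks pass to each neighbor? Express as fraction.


Initial PR = 1/22 = 1/22
Outlinks = 16
Contribution per link = PR / outlinks
= 1/22 / 16
= 1/352

1/352


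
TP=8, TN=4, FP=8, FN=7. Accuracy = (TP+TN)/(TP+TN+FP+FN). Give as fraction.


Accuracy = (TP + TN) / (TP + TN + FP + FN)
TP + TN = 8 + 4 = 12
Total = 8 + 4 + 8 + 7 = 27
Accuracy = 12 / 27 = 4/9

4/9


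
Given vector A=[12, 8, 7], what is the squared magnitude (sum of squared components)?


|A|^2 = sum of squared components
A[0]^2 = 12^2 = 144
A[1]^2 = 8^2 = 64
A[2]^2 = 7^2 = 49
Sum = 144 + 64 + 49 = 257

257


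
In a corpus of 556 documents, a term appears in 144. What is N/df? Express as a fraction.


IDF ratio = N / df
= 556 / 144
= 139/36

139/36


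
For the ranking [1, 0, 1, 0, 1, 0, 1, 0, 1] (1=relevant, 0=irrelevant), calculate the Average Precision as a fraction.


Computing P@k for each relevant position:
Position 1: relevant, P@1 = 1/1 = 1
Position 2: not relevant
Position 3: relevant, P@3 = 2/3 = 2/3
Position 4: not relevant
Position 5: relevant, P@5 = 3/5 = 3/5
Position 6: not relevant
Position 7: relevant, P@7 = 4/7 = 4/7
Position 8: not relevant
Position 9: relevant, P@9 = 5/9 = 5/9
Sum of P@k = 1 + 2/3 + 3/5 + 4/7 + 5/9 = 1069/315
AP = 1069/315 / 5 = 1069/1575

1069/1575


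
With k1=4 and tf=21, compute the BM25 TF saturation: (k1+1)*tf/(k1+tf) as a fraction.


BM25 TF component = (k1+1)*tf / (k1+tf)
k1 = 4, tf = 21
Numerator = (4+1)*21 = 105
Denominator = 4 + 21 = 25
= 105/25 = 21/5

21/5


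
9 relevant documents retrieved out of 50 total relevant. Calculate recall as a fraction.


Recall = retrieved_relevant / total_relevant
= 9 / 50
= 9 / (9 + 41)
= 9/50

9/50


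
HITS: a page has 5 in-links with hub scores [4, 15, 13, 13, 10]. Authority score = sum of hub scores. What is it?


Authority = sum of hub scores of in-linkers
In-link 1: hub score = 4
In-link 2: hub score = 15
In-link 3: hub score = 13
In-link 4: hub score = 13
In-link 5: hub score = 10
Authority = 4 + 15 + 13 + 13 + 10 = 55

55


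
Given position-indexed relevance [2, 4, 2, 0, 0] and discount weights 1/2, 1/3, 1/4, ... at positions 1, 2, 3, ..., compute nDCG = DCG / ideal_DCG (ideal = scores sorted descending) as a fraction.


Position discount weights w_i = 1/(i+1) for i=1..5:
Weights = [1/2, 1/3, 1/4, 1/5, 1/6]
Actual relevance: [2, 4, 2, 0, 0]
DCG = 2/2 + 4/3 + 2/4 + 0/5 + 0/6 = 17/6
Ideal relevance (sorted desc): [4, 2, 2, 0, 0]
Ideal DCG = 4/2 + 2/3 + 2/4 + 0/5 + 0/6 = 19/6
nDCG = DCG / ideal_DCG = 17/6 / 19/6 = 17/19

17/19


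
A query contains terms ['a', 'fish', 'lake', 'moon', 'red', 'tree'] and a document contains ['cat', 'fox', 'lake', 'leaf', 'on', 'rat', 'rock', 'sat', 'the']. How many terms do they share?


Query terms: ['a', 'fish', 'lake', 'moon', 'red', 'tree']
Document terms: ['cat', 'fox', 'lake', 'leaf', 'on', 'rat', 'rock', 'sat', 'the']
Common terms: ['lake']
Overlap count = 1

1


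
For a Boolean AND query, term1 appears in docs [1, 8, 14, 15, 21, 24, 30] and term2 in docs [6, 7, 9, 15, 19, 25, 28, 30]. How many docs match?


Boolean AND: find intersection of posting lists
term1 docs: [1, 8, 14, 15, 21, 24, 30]
term2 docs: [6, 7, 9, 15, 19, 25, 28, 30]
Intersection: [15, 30]
|intersection| = 2

2


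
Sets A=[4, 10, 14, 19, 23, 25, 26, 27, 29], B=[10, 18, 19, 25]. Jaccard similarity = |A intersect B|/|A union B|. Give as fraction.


A intersect B = [10, 19, 25]
|A intersect B| = 3
A union B = [4, 10, 14, 18, 19, 23, 25, 26, 27, 29]
|A union B| = 10
Jaccard = 3/10 = 3/10

3/10


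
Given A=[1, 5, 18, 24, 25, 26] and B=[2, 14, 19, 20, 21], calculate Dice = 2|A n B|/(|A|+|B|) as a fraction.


A intersect B = []
|A intersect B| = 0
|A| = 6, |B| = 5
Dice = 2*0 / (6+5)
= 0 / 11 = 0

0


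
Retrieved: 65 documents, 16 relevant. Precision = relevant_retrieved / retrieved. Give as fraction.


Precision = relevant_retrieved / total_retrieved
= 16 / 65
= 16 / (16 + 49)
= 16/65

16/65


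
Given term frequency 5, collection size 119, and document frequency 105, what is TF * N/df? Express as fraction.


TF * (N/df)
= 5 * (119/105)
= 5 * 17/15
= 17/3

17/3


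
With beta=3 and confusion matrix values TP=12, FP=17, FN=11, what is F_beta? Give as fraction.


P = TP/(TP+FP) = 12/29 = 12/29
R = TP/(TP+FN) = 12/23 = 12/23
beta^2 = 3^2 = 9
(1 + beta^2) = 10
Numerator = (1+beta^2)*P*R = 1440/667
Denominator = beta^2*P + R = 108/29 + 12/23 = 2832/667
F_beta = 30/59

30/59


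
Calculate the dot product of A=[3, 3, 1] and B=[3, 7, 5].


Dot product = sum of element-wise products
A[0]*B[0] = 3*3 = 9
A[1]*B[1] = 3*7 = 21
A[2]*B[2] = 1*5 = 5
Sum = 9 + 21 + 5 = 35

35


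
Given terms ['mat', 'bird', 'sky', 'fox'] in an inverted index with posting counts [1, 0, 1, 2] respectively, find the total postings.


Summing posting list sizes:
'mat': 1 postings
'bird': 0 postings
'sky': 1 postings
'fox': 2 postings
Total = 1 + 0 + 1 + 2 = 4

4


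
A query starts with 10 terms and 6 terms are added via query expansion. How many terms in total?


Original terms: 10
Expansion terms: 6
Total = 10 + 6 = 16

16


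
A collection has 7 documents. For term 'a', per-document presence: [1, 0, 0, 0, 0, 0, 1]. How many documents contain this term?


Checking each document for 'a':
Doc 1: present
Doc 2: absent
Doc 3: absent
Doc 4: absent
Doc 5: absent
Doc 6: absent
Doc 7: present
df = sum of presences = 1 + 0 + 0 + 0 + 0 + 0 + 1 = 2

2


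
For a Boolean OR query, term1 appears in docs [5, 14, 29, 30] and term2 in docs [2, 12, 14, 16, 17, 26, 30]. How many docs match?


Boolean OR: find union of posting lists
term1 docs: [5, 14, 29, 30]
term2 docs: [2, 12, 14, 16, 17, 26, 30]
Union: [2, 5, 12, 14, 16, 17, 26, 29, 30]
|union| = 9

9


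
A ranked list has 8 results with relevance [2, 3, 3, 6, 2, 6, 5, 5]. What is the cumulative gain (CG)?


Cumulative Gain = sum of relevance scores
Position 1: rel=2, running sum=2
Position 2: rel=3, running sum=5
Position 3: rel=3, running sum=8
Position 4: rel=6, running sum=14
Position 5: rel=2, running sum=16
Position 6: rel=6, running sum=22
Position 7: rel=5, running sum=27
Position 8: rel=5, running sum=32
CG = 32

32


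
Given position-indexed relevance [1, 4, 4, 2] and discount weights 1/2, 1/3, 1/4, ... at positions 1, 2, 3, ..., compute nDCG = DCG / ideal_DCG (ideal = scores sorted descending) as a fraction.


Position discount weights w_i = 1/(i+1) for i=1..4:
Weights = [1/2, 1/3, 1/4, 1/5]
Actual relevance: [1, 4, 4, 2]
DCG = 1/2 + 4/3 + 4/4 + 2/5 = 97/30
Ideal relevance (sorted desc): [4, 4, 2, 1]
Ideal DCG = 4/2 + 4/3 + 2/4 + 1/5 = 121/30
nDCG = DCG / ideal_DCG = 97/30 / 121/30 = 97/121

97/121


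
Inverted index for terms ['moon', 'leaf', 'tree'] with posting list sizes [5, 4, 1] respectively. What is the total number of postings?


Summing posting list sizes:
'moon': 5 postings
'leaf': 4 postings
'tree': 1 postings
Total = 5 + 4 + 1 = 10

10


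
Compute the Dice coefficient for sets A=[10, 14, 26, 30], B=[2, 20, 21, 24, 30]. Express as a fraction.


A intersect B = [30]
|A intersect B| = 1
|A| = 4, |B| = 5
Dice = 2*1 / (4+5)
= 2 / 9 = 2/9

2/9


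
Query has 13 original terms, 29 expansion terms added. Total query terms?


Original terms: 13
Expansion terms: 29
Total = 13 + 29 = 42

42


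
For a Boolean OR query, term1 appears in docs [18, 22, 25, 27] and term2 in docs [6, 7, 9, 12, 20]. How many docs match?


Boolean OR: find union of posting lists
term1 docs: [18, 22, 25, 27]
term2 docs: [6, 7, 9, 12, 20]
Union: [6, 7, 9, 12, 18, 20, 22, 25, 27]
|union| = 9

9


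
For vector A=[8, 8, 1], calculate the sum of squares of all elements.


|A|^2 = sum of squared components
A[0]^2 = 8^2 = 64
A[1]^2 = 8^2 = 64
A[2]^2 = 1^2 = 1
Sum = 64 + 64 + 1 = 129

129


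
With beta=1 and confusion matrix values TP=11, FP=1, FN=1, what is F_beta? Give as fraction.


P = TP/(TP+FP) = 11/12 = 11/12
R = TP/(TP+FN) = 11/12 = 11/12
beta^2 = 1^2 = 1
(1 + beta^2) = 2
Numerator = (1+beta^2)*P*R = 121/72
Denominator = beta^2*P + R = 11/12 + 11/12 = 11/6
F_beta = 11/12

11/12
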